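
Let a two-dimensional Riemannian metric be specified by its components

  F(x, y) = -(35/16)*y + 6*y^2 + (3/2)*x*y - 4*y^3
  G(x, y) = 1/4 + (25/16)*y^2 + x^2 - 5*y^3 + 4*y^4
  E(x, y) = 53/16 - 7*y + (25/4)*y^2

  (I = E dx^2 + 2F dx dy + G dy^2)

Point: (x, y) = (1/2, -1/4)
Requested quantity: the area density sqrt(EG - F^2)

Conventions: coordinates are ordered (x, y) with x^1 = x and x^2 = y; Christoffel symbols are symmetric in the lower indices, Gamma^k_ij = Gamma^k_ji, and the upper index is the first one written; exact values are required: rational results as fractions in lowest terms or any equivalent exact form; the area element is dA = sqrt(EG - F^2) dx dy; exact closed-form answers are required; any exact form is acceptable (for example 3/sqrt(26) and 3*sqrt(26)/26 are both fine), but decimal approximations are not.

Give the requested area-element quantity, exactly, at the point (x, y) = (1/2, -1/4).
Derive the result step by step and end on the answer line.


E = 349/64, F = 51/64, G = 177/256; EG - F^2 = 51369/16384

Answer: sqrt(EG - F^2) = sqrt(51369)/128


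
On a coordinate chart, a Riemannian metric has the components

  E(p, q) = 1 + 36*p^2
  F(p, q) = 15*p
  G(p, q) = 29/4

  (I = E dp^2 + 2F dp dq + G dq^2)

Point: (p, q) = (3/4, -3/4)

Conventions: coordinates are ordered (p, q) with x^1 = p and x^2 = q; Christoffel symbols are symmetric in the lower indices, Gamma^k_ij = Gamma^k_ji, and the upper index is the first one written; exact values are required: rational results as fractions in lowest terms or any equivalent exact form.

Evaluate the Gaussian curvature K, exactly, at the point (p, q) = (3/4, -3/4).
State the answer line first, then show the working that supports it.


Answer: K = 0

E = 85/4, F = 45/4, G = 29/4, EG - F^2 = 55/2 at the point
E_p = 54, E_q = 0, F_p = 15, F_q = 0, G_p = 0, G_q = 0
E_qq = 0, F_pq = 0, G_pp = 0
Brioschi: K = (det M1 - det M2) / (EG - F^2)^2 with the standard first/second-derivative matrices M1, M2.
M1 = [[-E_qq/2 + F_pq - G_pp/2, E_p/2, F_p - E_q/2], [F_q - G_p/2, E, F], [G_q/2, F, G]] = [[0, 27, 15], [0, 85/4, 45/4], [0, 45/4, 29/4]]; det M1 = 0
M2 = [[0, E_q/2, G_p/2], [E_q/2, E, F], [G_p/2, F, G]] = [[0, 0, 0], [0, 85/4, 45/4], [0, 45/4, 29/4]]; det M2 = 0
det M1 - det M2 = 0; K = 0 / (55/2)^2 = 0


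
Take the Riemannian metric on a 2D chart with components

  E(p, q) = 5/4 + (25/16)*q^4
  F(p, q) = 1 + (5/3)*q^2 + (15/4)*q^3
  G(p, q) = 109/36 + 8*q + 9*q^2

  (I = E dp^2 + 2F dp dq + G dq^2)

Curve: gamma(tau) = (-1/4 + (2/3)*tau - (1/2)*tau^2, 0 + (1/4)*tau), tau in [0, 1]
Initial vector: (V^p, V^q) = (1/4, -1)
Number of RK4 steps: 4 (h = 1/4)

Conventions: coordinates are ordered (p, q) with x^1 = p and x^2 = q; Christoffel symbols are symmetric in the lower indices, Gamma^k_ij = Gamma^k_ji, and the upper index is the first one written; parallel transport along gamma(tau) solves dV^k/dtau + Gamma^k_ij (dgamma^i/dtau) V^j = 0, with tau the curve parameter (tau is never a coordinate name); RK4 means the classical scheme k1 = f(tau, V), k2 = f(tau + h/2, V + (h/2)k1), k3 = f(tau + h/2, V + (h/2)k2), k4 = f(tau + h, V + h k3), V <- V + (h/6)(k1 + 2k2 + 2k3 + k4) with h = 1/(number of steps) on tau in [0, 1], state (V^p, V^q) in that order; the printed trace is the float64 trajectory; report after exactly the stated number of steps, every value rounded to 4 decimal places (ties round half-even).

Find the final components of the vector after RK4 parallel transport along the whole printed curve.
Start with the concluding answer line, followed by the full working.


Answer: V^p = 0.1025, V^q = -0.7027

gamma'(tau) = (2/3 - tau, 1/4); f(tau, V)^k = -Gamma^k_ij(gamma(tau)) gamma'^i(tau) V^j; h = 1/4; intermediate values shown to 6 dp
curve data and Christoffel symbols at the stage parameters:
  tau = 0.000000: gamma = (-0.250000, 0.000000), gamma' = (0.666667, 0.250000); Gamma_ppp = 0.000000, Gamma_ppq = 0.000000, Gamma_pqq = -1.436409, Gamma_qpp = 0.000000, Gamma_qpq = 0.000000, Gamma_qqq = 1.795511
  tau = 0.125000: gamma = (-0.174479, 0.031250), gamma' = (0.541667, 0.250000); Gamma_ppp = 0.000031, Gamma_ppq = 0.000101, Gamma_pqq = -1.259451, Gamma_qpp = -0.000038, Gamma_qpq = -0.000031, Gamma_qqq = 1.686530
  tau = 0.250000: gamma = (-0.114583, 0.062500), gamma' = (0.416667, 0.250000); Gamma_ppp = 0.000224, Gamma_ppq = 0.000790, Gamma_pqq = -1.075224, Gamma_qpp = -0.000277, Gamma_qpq = -0.000224, Gamma_qqq = 1.584567
  tau = 0.375000: gamma = (-0.070312, 0.093750), gamma' = (0.291667, 0.250000); Gamma_ppp = 0.000692, Gamma_ppq = 0.002623, Gamma_pqq = -0.883053, Gamma_qpp = -0.000850, Gamma_qpq = -0.000692, Gamma_qqq = 1.488889
  tau = 0.500000: gamma = (-0.041667, 0.125000), gamma' = (0.166667, 0.250000); Gamma_ppp = 0.001522, Gamma_ppq = 0.006139, Gamma_pqq = -0.682015, Gamma_qpp = -0.001842, Gamma_qpq = -0.001522, Gamma_qqq = 1.398562
  tau = 0.625000: gamma = (-0.028646, 0.156250), gamma' = (0.041667, 0.250000); Gamma_ppp = 0.002787, Gamma_ppq = 0.011880, Gamma_pqq = -0.471043, Gamma_qpp = -0.003304, Gamma_qpq = -0.002787, Gamma_qqq = 1.312550
  tau = 0.750000: gamma = (-0.031250, 0.187500), gamma' = (-0.083333, 0.250000); Gamma_ppp = 0.004563, Gamma_ppq = 0.020402, Gamma_pqq = -0.248990, Gamma_qpp = -0.005273, Gamma_qpq = -0.004563, Gamma_qqq = 1.229770
  tau = 0.875000: gamma = (-0.049479, 0.218750), gamma' = (-0.208333, 0.250000); Gamma_ppp = 0.006936, Gamma_ppq = 0.032286, Gamma_pqq = -0.014664, Gamma_qpp = -0.007771, Gamma_qpq = -0.006936, Gamma_qqq = 1.149127
  tau = 1.000000: gamma = (-0.083333, 0.250000), gamma' = (-0.333333, 0.250000); Gamma_ppp = 0.010013, Gamma_ppq = 0.048142, Gamma_pqq = 0.233155, Gamma_qpp = -0.010817, Gamma_qpq = -0.010013, Gamma_qqq = 1.069517
step 0: V^p = 0.2500, V^q = -1.0000
step 1: k1 = (-0.359102, 0.448878), k2 = (-0.297153, 0.397965), k3 = (-0.299157, 0.400648), k4 = (-0.241636, 0.356410); V <- V + (h/6)(k1 + 2k2 + 2k3 + k4): V^p = 0.1753, V^q = -0.8999
step 2: k1 = (-0.241652, 0.356432), k2 = (-0.188298, 0.318266), k3 = (-0.189353, 0.320043), k4 = (-0.139183, 0.286545); V <- V + (h/6)(k1 + 2k2 + 2k3 + k4): V^p = 0.1279, V^q = -0.8199
step 3: k1 = (-0.139188, 0.286555), k2 = (-0.092288, 0.257291), k3 = (-0.092735, 0.258496), k4 = (-0.048793, 0.232568); V <- V + (h/6)(k1 + 2k2 + 2k3 + k4): V^p = 0.1047, V^q = -0.7553
step 4: k1 = (-0.048794, 0.232572), k2 = (-0.008200, 0.209693), k3 = (-0.008264, 0.210519), k4 = (0.028789, 0.190112); V <- V + (h/6)(k1 + 2k2 + 2k3 + k4): V^p = 0.1025, V^q = -0.7027


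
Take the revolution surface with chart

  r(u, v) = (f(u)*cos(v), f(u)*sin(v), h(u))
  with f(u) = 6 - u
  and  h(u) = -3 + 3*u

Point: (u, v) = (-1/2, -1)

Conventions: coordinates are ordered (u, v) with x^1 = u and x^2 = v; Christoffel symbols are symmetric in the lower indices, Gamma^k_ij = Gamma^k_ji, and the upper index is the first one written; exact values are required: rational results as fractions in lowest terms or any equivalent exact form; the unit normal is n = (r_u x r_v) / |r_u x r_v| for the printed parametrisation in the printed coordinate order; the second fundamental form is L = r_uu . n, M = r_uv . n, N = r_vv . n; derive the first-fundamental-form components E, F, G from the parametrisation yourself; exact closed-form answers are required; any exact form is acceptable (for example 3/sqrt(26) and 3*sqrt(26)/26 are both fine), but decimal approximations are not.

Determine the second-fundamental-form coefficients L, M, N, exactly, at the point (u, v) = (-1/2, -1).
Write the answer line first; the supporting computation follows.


Answer: L = 0, M = 0, N = 39*sqrt(10)/20

f = 13/2, f' = -1, f'' = 0, h' = 3, h'' = 0
E = 10, F = 0, G = 169/4; answer radicand W^2 = 10
unnormalised second-form numerators: l = 0, m = 0, n = 39/2; L = l/sqrt(10), and similarly M = m/sqrt(W^2), N = n/sqrt(W^2)


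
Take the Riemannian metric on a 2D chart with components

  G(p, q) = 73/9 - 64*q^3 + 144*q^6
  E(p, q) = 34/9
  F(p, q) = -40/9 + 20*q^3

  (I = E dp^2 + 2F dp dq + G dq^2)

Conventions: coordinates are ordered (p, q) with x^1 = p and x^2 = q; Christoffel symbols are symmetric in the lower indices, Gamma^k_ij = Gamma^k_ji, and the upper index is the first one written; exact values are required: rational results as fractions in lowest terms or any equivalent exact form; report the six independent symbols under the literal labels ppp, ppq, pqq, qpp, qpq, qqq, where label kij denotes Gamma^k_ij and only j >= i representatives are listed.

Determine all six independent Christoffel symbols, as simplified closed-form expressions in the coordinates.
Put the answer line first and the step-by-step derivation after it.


Answer: Gamma_ppp = 0, Gamma_ppq = 0, Gamma_pqq = 270*q^2/(648*q^6 - 288*q^3 + 49), Gamma_qpp = 0, Gamma_qpq = 0, Gamma_qqq = (1944*q^5 - 432*q^2)/(648*q^6 - 288*q^3 + 49)

E = 34/9; F = -40/9 + 20*q^3; G = 73/9 - 64*q^3 + 144*q^6
Gamma^k_ij = (1/2) g^{kl} (d_i g_jl + d_j g_il - d_l g_ij), with g^inv = (1/(EG-F^2)) [[G, -F], [-F, E]]
first partials: E_p = 0, E_q = 0, F_p = 0, F_q = 60*q^2, G_p = 0, G_q = -192*q^2 + 864*q^5
D = EG - F^2 = 98/9 - 64*q^3 + 144*q^6
expanded: Gamma^p_pp = (G E_p - 2F F_p + F E_q)/(2D), Gamma^p_pq = (G E_q - F G_p)/(2D), Gamma^p_qq = (2G F_q - G G_p - F G_q)/(2D), Gamma^q_pp = (2E F_p - E E_q - F E_p)/(2D), Gamma^q_pq = (E G_p - F E_q)/(2D), Gamma^q_qq = (E G_q - 2F F_q + F G_p)/(2D); substitute and cancel common factors


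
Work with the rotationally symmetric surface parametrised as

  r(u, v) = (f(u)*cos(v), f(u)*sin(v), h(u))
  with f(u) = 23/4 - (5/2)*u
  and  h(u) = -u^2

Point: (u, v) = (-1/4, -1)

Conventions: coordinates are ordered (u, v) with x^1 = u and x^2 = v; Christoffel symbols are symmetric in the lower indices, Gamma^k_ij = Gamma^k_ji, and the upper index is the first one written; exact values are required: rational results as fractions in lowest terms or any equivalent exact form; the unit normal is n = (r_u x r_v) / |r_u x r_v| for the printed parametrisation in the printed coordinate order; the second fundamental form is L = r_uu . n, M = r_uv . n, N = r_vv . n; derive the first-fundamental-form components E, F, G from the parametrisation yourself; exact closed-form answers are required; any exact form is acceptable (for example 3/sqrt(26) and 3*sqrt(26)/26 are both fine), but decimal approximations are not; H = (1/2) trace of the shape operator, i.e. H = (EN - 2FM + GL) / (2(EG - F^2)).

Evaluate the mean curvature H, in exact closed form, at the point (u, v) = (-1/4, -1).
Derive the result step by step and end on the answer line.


f = 51/8, f' = -5/2, f'' = 0, h' = 1/2, h'' = -2
E = 13/2, F = 0, G = 2601/64; answer radicand W^2 = 13/2
unnormalised second-form numerators: l = 5, m = 0, n = 51/16; L = l/sqrt(13/2), and similarly M = m/sqrt(W^2), N = n/sqrt(W^2)
H = (E*n - 2*F*m + G*l) / (2*(EG - F^2)*sqrt(W^2)); E*n - 2*F*m + G*l = 14331/64, EG - F^2 = 33813/128, so H = (281/663)/sqrt(13/2)

Answer: H = 281*sqrt(26)/8619


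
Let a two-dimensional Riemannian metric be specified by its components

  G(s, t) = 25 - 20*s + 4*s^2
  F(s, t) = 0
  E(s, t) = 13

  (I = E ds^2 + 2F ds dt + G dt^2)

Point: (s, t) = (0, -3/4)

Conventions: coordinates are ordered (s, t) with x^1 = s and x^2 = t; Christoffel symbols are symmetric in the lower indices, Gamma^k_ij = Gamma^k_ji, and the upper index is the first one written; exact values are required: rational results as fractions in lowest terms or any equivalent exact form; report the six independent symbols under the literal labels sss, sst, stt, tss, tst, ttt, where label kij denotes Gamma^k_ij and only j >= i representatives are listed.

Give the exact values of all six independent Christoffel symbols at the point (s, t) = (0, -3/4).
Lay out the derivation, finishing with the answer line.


E = 13, F = 0, G = 25 at the point
E_s = 0, E_t = 0, F_s = 0, F_t = 0, G_s = -20, G_t = 0
EG - F^2 = 325;  g^inv = (1/325) * [[25, 0], [0, 13]]
first-kind symbols [ij,l] = (1/2)(d_i g_jl + d_j g_il - d_l g_ij): [ss,s] = E_s/2 = 0, [ss,t] = F_s - E_t/2 = 0, [st,s] = E_t/2 = 0, [st,t] = G_s/2 = -10, [tt,s] = F_t - G_s/2 = 10, [tt,t] = G_t/2 = 0
Gamma^s_ij = (G*[ij,s] - F*[ij,t])/(EG - F^2), Gamma^t_ij = (E*[ij,t] - F*[ij,s])/(EG - F^2)

Answer: Gamma_sss = 0, Gamma_sst = 0, Gamma_stt = 10/13, Gamma_tss = 0, Gamma_tst = -2/5, Gamma_ttt = 0


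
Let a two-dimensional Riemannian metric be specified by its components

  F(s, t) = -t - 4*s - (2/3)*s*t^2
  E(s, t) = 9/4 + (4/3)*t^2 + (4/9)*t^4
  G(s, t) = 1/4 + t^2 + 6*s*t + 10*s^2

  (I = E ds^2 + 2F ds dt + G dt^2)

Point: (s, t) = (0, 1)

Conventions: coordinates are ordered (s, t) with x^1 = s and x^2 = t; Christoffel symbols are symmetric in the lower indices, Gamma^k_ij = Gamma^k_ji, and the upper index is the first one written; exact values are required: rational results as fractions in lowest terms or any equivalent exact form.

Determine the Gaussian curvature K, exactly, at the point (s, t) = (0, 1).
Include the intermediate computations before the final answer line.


E = 145/36, F = -1, G = 5/4, EG - F^2 = 581/144 at the point
E_s = 0, E_t = 40/9, F_s = -14/3, F_t = -1, G_s = 6, G_t = 2
E_tt = 8, F_st = -4/3, G_ss = 20
Brioschi: K = (det M1 - det M2) / (EG - F^2)^2 with the standard first/second-derivative matrices M1, M2.
M1 = [[-E_tt/2 + F_st - G_ss/2, E_s/2, F_s - E_t/2], [F_t - G_s/2, E, F], [G_t/2, F, G]] = [[-46/3, 0, -62/9], [-4, 145/36, -1], [1, -1, 5/4]]; det M1 = -39965/648
M2 = [[0, E_t/2, G_s/2], [E_t/2, E, F], [G_s/2, F, G]] = [[0, 20/9, 3], [20/9, 145/36, -1], [3, -1, 5/4]]; det M2 = -18065/324
det M1 - det M2 = -3835/648; K = -3835/648 / (581/144)^2 = -122720/337561

Answer: K = -122720/337561


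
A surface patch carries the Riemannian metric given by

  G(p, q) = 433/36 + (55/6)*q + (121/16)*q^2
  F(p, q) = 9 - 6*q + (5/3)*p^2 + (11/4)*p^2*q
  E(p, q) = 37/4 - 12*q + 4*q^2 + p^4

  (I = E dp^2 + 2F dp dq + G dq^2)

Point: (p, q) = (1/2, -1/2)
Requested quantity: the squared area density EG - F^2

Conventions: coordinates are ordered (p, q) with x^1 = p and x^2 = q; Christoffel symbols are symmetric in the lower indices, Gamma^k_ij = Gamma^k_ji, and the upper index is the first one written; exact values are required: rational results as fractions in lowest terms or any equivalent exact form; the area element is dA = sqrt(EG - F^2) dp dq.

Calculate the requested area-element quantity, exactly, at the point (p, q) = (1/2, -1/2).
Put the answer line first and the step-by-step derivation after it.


Answer: EG - F^2 = 15029/2304

E = 261/16, F = 1159/96, G = 5377/576; EG - F^2 = 15029/2304


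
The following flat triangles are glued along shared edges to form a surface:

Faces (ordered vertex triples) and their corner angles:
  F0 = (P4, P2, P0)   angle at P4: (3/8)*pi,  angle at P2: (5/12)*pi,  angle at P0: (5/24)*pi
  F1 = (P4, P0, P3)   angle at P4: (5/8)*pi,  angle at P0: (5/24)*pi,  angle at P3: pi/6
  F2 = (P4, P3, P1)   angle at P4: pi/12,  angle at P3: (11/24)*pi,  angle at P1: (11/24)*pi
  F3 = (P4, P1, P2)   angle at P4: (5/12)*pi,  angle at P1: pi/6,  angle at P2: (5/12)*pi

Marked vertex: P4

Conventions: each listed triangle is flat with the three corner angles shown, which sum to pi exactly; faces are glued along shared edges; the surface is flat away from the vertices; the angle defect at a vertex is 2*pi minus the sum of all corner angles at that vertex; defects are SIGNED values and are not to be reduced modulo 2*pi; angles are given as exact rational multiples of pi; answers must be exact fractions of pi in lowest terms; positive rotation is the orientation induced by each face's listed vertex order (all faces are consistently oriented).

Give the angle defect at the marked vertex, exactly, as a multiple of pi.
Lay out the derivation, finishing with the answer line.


Sum of corner angles at P4: (3/2)*pi
defect = 2*pi - (3/2)*pi

Answer: defect(P4) = pi/2


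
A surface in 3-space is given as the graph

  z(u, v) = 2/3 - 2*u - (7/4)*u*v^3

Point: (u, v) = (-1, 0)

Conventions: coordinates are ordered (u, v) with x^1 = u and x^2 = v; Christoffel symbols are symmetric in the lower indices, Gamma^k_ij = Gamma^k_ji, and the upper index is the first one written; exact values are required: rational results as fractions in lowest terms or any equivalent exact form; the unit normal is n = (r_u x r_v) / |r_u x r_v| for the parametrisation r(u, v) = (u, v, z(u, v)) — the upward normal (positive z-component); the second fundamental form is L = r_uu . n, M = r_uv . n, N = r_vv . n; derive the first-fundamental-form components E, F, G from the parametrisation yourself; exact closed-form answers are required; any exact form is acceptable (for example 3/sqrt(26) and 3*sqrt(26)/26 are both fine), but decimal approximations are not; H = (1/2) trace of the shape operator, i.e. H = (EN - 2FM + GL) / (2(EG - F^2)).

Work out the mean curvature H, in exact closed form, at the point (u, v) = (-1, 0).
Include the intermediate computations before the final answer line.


z_u = -2, z_v = 0, z_uu = 0, z_uv = 0, z_vv = 0
E = 5, F = 0, G = 1; answer radicand W^2 = 5
unnormalised second-form numerators: l = 0, m = 0, n = 0; L = l/sqrt(5), and similarly M = m/sqrt(W^2), N = n/sqrt(W^2)
H = (E*n - 2*F*m + G*l) / (2*(EG - F^2)*sqrt(W^2)); E*n - 2*F*m + G*l = 0, EG - F^2 = 5, so H = (0)/sqrt(5)

Answer: H = 0


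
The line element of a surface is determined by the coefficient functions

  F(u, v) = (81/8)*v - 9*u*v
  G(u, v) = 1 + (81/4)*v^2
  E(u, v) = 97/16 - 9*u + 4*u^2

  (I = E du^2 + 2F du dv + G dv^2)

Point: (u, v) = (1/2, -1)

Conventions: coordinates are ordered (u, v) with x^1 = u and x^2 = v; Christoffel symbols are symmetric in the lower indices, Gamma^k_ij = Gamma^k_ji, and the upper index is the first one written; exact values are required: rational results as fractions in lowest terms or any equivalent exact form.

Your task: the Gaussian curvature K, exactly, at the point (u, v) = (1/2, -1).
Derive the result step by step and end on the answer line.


E = 41/16, F = -45/8, G = 85/4, EG - F^2 = 365/16 at the point
E_u = -5, E_v = 0, F_u = 9, F_v = 45/8, G_u = 0, G_v = -81/2
E_vv = 0, F_uv = -9, G_uu = 0
K follows from Brioschi's formula, (det M1 - det M2)/(EG - F^2)^2.
M1 = [[-E_vv/2 + F_uv - G_uu/2, E_u/2, F_u - E_v/2], [F_v - G_u/2, E, F], [G_v/2, F, G]] = [[-9, -5/2, 9], [45/8, 41/16, -45/8], [-81/4, -45/8, 85/4]]; det M1 = -9
M2 = [[0, E_v/2, G_u/2], [E_v/2, E, F], [G_u/2, F, G]] = [[0, 0, 0], [0, 41/16, -45/8], [0, -45/8, 85/4]]; det M2 = 0
det M1 - det M2 = -9; K = -9 / (365/16)^2 = -2304/133225

Answer: K = -2304/133225


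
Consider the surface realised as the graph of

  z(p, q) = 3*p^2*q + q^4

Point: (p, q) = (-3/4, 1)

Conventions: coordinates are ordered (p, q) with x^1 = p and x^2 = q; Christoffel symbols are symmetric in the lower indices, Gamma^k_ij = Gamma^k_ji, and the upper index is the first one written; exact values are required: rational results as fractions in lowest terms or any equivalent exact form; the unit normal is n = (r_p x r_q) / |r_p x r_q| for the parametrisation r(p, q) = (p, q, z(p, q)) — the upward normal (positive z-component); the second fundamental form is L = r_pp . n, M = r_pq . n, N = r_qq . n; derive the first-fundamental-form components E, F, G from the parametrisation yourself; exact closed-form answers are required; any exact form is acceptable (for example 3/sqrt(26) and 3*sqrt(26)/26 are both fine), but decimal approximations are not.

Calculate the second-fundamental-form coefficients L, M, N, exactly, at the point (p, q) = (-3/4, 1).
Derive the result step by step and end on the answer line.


z_p = -9/2, z_q = 91/16, z_pp = 6, z_pq = -9/2, z_qq = 12
E = 85/4, F = -819/32, G = 8537/256; answer radicand W^2 = 13721/256
unnormalised second-form numerators: l = 6, m = -9/2, n = 12; L = l/sqrt(13721/256), and similarly M = m/sqrt(W^2), N = n/sqrt(W^2)

Answer: L = 96*sqrt(13721)/13721, M = -72*sqrt(13721)/13721, N = 192*sqrt(13721)/13721


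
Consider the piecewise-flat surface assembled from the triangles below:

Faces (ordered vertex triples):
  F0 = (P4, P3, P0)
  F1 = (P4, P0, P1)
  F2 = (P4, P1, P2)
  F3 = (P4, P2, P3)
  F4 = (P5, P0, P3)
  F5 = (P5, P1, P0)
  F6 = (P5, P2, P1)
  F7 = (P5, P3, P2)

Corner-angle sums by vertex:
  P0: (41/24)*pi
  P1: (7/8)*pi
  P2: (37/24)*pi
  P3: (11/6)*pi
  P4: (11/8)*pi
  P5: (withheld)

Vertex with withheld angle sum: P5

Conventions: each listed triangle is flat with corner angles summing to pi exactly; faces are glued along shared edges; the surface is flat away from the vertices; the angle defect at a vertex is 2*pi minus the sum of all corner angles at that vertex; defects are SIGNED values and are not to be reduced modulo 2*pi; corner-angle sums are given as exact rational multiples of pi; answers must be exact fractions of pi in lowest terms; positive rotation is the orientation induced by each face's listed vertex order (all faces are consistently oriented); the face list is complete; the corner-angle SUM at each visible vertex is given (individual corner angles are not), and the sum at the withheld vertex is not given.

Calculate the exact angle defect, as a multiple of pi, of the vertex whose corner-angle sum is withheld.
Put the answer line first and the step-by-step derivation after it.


Answer: defect(P5) = (4/3)*pi

V = 6, E = 12, F = 8; chi = V - E + F = 2
Gauss-Bonnet: total defect = 2*pi*chi = 4*pi; visible defects sum to (8/3)*pi


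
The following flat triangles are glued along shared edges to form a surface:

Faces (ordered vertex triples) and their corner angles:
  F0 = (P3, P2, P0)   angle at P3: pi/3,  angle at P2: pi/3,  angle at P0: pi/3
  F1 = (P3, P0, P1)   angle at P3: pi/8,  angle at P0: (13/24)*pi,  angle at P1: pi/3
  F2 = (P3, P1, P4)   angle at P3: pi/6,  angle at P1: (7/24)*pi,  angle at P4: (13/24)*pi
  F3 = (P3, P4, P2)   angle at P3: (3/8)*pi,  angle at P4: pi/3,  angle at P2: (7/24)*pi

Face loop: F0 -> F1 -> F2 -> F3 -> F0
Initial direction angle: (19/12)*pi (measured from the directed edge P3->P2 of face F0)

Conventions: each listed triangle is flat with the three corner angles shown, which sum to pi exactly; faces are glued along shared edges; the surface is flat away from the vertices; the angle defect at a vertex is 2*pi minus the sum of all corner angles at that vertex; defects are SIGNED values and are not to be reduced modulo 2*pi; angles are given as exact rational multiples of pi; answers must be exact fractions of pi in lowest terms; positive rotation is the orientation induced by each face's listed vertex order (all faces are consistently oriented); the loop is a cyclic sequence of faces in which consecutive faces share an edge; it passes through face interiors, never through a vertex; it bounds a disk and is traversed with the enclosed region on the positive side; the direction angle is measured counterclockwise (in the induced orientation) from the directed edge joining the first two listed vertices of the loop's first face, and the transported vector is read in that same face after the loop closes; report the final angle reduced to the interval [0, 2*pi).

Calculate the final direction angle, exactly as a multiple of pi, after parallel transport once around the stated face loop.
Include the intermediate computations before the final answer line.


enclosed vertex P3: corner angles sum to pi, defect = 2*pi - pi = pi
the final direction is the initial angle plus the enclosed defects, taken mod 2*pi in the induced orientation
final angle = (19/12)*pi + pi = (7/12)*pi (mod 2*pi)

Answer: final direction angle = (7/12)*pi


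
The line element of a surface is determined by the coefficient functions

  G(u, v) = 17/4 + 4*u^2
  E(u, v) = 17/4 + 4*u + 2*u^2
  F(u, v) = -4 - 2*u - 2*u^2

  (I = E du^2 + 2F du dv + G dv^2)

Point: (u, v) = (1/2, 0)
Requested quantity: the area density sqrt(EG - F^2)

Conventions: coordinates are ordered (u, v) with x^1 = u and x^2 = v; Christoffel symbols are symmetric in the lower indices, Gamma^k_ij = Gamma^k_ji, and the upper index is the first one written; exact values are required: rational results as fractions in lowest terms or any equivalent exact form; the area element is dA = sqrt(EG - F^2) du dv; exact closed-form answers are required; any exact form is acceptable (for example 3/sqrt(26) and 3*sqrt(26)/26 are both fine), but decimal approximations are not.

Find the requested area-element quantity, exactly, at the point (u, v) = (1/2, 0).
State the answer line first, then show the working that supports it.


Answer: sqrt(EG - F^2) = sqrt(83)/4

E = 27/4, F = -11/2, G = 21/4; EG - F^2 = 83/16


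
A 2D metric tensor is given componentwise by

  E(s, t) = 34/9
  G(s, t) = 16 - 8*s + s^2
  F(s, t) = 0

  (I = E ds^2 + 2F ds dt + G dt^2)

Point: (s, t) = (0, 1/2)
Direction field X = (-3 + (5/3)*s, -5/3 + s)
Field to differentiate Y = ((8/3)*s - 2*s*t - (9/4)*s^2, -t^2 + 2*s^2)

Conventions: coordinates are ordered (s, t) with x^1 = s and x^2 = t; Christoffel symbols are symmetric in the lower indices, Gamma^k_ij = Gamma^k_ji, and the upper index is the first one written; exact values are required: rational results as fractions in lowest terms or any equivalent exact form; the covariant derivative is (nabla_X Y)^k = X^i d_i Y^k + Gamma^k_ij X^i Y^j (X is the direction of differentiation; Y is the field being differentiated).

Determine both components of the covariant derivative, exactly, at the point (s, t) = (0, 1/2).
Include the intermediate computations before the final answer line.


E = 34/9, F = 0, G = 16 at the point
E_s = 0, E_t = 0, F_s = 0, F_t = 0, G_s = -8, G_t = 0
EG - F^2 = 544/9;  g^inv = (9/544) * [[16, 0], [0, 34/9]]
first-kind symbols [ij,l] = (1/2)(d_i g_jl + d_j g_il - d_l g_ij): [ss,s] = E_s/2 = 0, [ss,t] = F_s - E_t/2 = 0, [st,s] = E_t/2 = 0, [st,t] = G_s/2 = -4, [tt,s] = F_t - G_s/2 = 4, [tt,t] = G_t/2 = 0
Gamma^s_ij = (G*[ij,s] - F*[ij,t])/(EG - F^2), Gamma^t_ij = (E*[ij,t] - F*[ij,s])/(EG - F^2)
Gamma_sss = 0, Gamma_sst = 0, Gamma_stt = 18/17, Gamma_tss = 0, Gamma_tst = -1/4, Gamma_ttt = 0
X = (-3, -5/3), Y = (0, -1/4) at the point

Answer: (nabla_X Y)^s = -155/34, (nabla_X Y)^t = 71/48


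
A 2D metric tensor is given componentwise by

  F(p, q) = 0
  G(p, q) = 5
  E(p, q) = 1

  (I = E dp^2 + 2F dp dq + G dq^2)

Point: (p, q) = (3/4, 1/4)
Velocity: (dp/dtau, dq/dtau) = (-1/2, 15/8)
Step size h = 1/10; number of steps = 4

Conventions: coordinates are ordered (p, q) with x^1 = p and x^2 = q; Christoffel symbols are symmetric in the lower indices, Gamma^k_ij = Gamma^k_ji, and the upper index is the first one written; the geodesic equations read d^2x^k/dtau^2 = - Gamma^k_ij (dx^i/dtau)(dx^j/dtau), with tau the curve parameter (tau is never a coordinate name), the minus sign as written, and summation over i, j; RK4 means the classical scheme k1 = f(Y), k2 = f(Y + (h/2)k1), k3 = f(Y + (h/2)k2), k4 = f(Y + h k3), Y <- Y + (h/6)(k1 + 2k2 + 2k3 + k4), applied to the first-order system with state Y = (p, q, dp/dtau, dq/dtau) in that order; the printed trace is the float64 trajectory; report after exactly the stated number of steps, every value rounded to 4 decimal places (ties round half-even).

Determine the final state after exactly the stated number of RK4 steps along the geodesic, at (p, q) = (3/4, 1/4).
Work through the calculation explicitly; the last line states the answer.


f(Y) = (dp/dtau, dq/dtau, -Gamma^p_ij Y'^i Y'^j, -Gamma^q_ij Y'^i Y'^j) with the Gammas evaluated at the stage position; h = 0.100000; intermediate values shown to 6 dp
step 0: p = 0.7500, q = 0.2500, dp/dtau = -0.5000, dq/dtau = 1.8750
step 1:
  k1: at (p, q) = (0.750000, 0.250000), (dp/dtau, dq/dtau) = (-0.500000, 1.875000); Gamma_ppp = 0.000000, Gamma_ppq = 0.000000, Gamma_pqq = 0.000000, Gamma_qpp = 0.000000, Gamma_qpq = 0.000000, Gamma_qqq = 0.000000; k1 = (-0.500000, 1.875000, 0.000000, 0.000000)
  k2: at (p, q) = (0.725000, 0.343750), (dp/dtau, dq/dtau) = (-0.500000, 1.875000); Gamma_ppp = 0.000000, Gamma_ppq = 0.000000, Gamma_pqq = 0.000000, Gamma_qpp = 0.000000, Gamma_qpq = 0.000000, Gamma_qqq = 0.000000; k2 = (-0.500000, 1.875000, 0.000000, 0.000000)
  k3: at (p, q) = (0.725000, 0.343750), (dp/dtau, dq/dtau) = (-0.500000, 1.875000); Gamma_ppp = 0.000000, Gamma_ppq = 0.000000, Gamma_pqq = 0.000000, Gamma_qpp = 0.000000, Gamma_qpq = 0.000000, Gamma_qqq = 0.000000; k3 = (-0.500000, 1.875000, 0.000000, 0.000000)
  k4: at (p, q) = (0.700000, 0.437500), (dp/dtau, dq/dtau) = (-0.500000, 1.875000); Gamma_ppp = 0.000000, Gamma_ppq = 0.000000, Gamma_pqq = 0.000000, Gamma_qpp = 0.000000, Gamma_qpq = 0.000000, Gamma_qqq = 0.000000; k4 = (-0.500000, 1.875000, 0.000000, 0.000000)
  Y <- Y + (h/6)(k1 + 2k2 + 2k3 + k4): p = 0.7000, q = 0.4375, dp/dtau = -0.5000, dq/dtau = 1.8750
step 2:
  k1: at (p, q) = (0.700000, 0.437500), (dp/dtau, dq/dtau) = (-0.500000, 1.875000); Gamma_ppp = 0.000000, Gamma_ppq = 0.000000, Gamma_pqq = 0.000000, Gamma_qpp = 0.000000, Gamma_qpq = 0.000000, Gamma_qqq = 0.000000; k1 = (-0.500000, 1.875000, 0.000000, 0.000000)
  k2: at (p, q) = (0.675000, 0.531250), (dp/dtau, dq/dtau) = (-0.500000, 1.875000); Gamma_ppp = 0.000000, Gamma_ppq = 0.000000, Gamma_pqq = 0.000000, Gamma_qpp = 0.000000, Gamma_qpq = 0.000000, Gamma_qqq = 0.000000; k2 = (-0.500000, 1.875000, 0.000000, 0.000000)
  k3: at (p, q) = (0.675000, 0.531250), (dp/dtau, dq/dtau) = (-0.500000, 1.875000); Gamma_ppp = 0.000000, Gamma_ppq = 0.000000, Gamma_pqq = 0.000000, Gamma_qpp = 0.000000, Gamma_qpq = 0.000000, Gamma_qqq = 0.000000; k3 = (-0.500000, 1.875000, 0.000000, 0.000000)
  k4: at (p, q) = (0.650000, 0.625000), (dp/dtau, dq/dtau) = (-0.500000, 1.875000); Gamma_ppp = 0.000000, Gamma_ppq = 0.000000, Gamma_pqq = 0.000000, Gamma_qpp = 0.000000, Gamma_qpq = 0.000000, Gamma_qqq = 0.000000; k4 = (-0.500000, 1.875000, 0.000000, 0.000000)
  Y <- Y + (h/6)(k1 + 2k2 + 2k3 + k4): p = 0.6500, q = 0.6250, dp/dtau = -0.5000, dq/dtau = 1.8750
step 3:
  k1: at (p, q) = (0.650000, 0.625000), (dp/dtau, dq/dtau) = (-0.500000, 1.875000); Gamma_ppp = 0.000000, Gamma_ppq = 0.000000, Gamma_pqq = 0.000000, Gamma_qpp = 0.000000, Gamma_qpq = 0.000000, Gamma_qqq = 0.000000; k1 = (-0.500000, 1.875000, 0.000000, 0.000000)
  k2: at (p, q) = (0.625000, 0.718750), (dp/dtau, dq/dtau) = (-0.500000, 1.875000); Gamma_ppp = 0.000000, Gamma_ppq = 0.000000, Gamma_pqq = 0.000000, Gamma_qpp = 0.000000, Gamma_qpq = 0.000000, Gamma_qqq = 0.000000; k2 = (-0.500000, 1.875000, 0.000000, 0.000000)
  k3: at (p, q) = (0.625000, 0.718750), (dp/dtau, dq/dtau) = (-0.500000, 1.875000); Gamma_ppp = 0.000000, Gamma_ppq = 0.000000, Gamma_pqq = 0.000000, Gamma_qpp = 0.000000, Gamma_qpq = 0.000000, Gamma_qqq = 0.000000; k3 = (-0.500000, 1.875000, 0.000000, 0.000000)
  k4: at (p, q) = (0.600000, 0.812500), (dp/dtau, dq/dtau) = (-0.500000, 1.875000); Gamma_ppp = 0.000000, Gamma_ppq = 0.000000, Gamma_pqq = 0.000000, Gamma_qpp = 0.000000, Gamma_qpq = 0.000000, Gamma_qqq = 0.000000; k4 = (-0.500000, 1.875000, 0.000000, 0.000000)
  Y <- Y + (h/6)(k1 + 2k2 + 2k3 + k4): p = 0.6000, q = 0.8125, dp/dtau = -0.5000, dq/dtau = 1.8750
step 4:
  k1: at (p, q) = (0.600000, 0.812500), (dp/dtau, dq/dtau) = (-0.500000, 1.875000); Gamma_ppp = 0.000000, Gamma_ppq = 0.000000, Gamma_pqq = 0.000000, Gamma_qpp = 0.000000, Gamma_qpq = 0.000000, Gamma_qqq = 0.000000; k1 = (-0.500000, 1.875000, 0.000000, 0.000000)
  k2: at (p, q) = (0.575000, 0.906250), (dp/dtau, dq/dtau) = (-0.500000, 1.875000); Gamma_ppp = 0.000000, Gamma_ppq = 0.000000, Gamma_pqq = 0.000000, Gamma_qpp = 0.000000, Gamma_qpq = 0.000000, Gamma_qqq = 0.000000; k2 = (-0.500000, 1.875000, 0.000000, 0.000000)
  k3: at (p, q) = (0.575000, 0.906250), (dp/dtau, dq/dtau) = (-0.500000, 1.875000); Gamma_ppp = 0.000000, Gamma_ppq = 0.000000, Gamma_pqq = 0.000000, Gamma_qpp = 0.000000, Gamma_qpq = 0.000000, Gamma_qqq = 0.000000; k3 = (-0.500000, 1.875000, 0.000000, 0.000000)
  k4: at (p, q) = (0.550000, 1.000000), (dp/dtau, dq/dtau) = (-0.500000, 1.875000); Gamma_ppp = 0.000000, Gamma_ppq = 0.000000, Gamma_pqq = 0.000000, Gamma_qpp = 0.000000, Gamma_qpq = 0.000000, Gamma_qqq = 0.000000; k4 = (-0.500000, 1.875000, 0.000000, 0.000000)
  Y <- Y + (h/6)(k1 + 2k2 + 2k3 + k4): p = 0.5500, q = 1.0000, dp/dtau = -0.5000, dq/dtau = 1.8750

Answer: p = 0.5500, q = 1.0000, dp/dtau = -0.5000, dq/dtau = 1.8750


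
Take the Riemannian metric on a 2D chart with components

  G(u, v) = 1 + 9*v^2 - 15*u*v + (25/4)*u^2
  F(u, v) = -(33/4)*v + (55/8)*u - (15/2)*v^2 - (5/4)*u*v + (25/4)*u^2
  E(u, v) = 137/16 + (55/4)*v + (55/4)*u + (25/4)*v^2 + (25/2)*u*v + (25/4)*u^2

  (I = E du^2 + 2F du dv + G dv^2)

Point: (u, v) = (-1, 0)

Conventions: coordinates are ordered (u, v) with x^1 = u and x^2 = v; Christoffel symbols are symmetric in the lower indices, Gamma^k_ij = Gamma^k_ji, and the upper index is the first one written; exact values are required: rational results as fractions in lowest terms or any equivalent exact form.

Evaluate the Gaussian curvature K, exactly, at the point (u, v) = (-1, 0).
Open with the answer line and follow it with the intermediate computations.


Answer: K = -3520/13689

E = 17/16, F = -5/8, G = 29/4, EG - F^2 = 117/16 at the point
E_u = 5/4, E_v = 5/4, F_u = -45/8, F_v = -7, G_u = -25/2, G_v = 15
E_vv = 25/2, F_uv = -5/4, G_uu = 25/2
The intrinsic route: Brioschi's K = (det M1 - det M2)/(EG - F^2)^2.
M1 = [[-E_vv/2 + F_uv - G_uu/2, E_u/2, F_u - E_v/2], [F_v - G_u/2, E, F], [G_v/2, F, G]] = [[-55/4, 5/8, -25/4], [-3/4, 17/16, -5/8], [15/2, -5/8, 29/4]]; det M1 = -3405/64
M2 = [[0, E_v/2, G_u/2], [E_v/2, E, F], [G_u/2, F, G]] = [[0, 5/8, -25/4], [5/8, 17/16, -5/8], [-25/4, -5/8, 29/4]]; det M2 = -2525/64
det M1 - det M2 = -55/4; K = -55/4 / (117/16)^2 = -3520/13689


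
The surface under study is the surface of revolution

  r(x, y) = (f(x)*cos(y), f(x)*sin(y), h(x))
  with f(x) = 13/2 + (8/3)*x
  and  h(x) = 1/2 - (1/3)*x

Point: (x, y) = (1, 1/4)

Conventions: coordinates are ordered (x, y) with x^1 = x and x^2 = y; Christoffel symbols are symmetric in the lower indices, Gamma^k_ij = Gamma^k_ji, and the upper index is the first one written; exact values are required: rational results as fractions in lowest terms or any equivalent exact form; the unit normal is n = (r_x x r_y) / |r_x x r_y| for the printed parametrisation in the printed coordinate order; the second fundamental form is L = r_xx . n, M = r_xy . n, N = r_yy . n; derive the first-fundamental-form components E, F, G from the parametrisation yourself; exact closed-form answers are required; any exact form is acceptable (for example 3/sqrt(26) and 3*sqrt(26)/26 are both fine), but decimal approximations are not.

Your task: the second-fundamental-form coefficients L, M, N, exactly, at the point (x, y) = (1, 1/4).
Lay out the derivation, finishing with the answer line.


f = 55/6, f' = 8/3, f'' = 0, h' = -1/3, h'' = 0
E = 65/9, F = 0, G = 3025/36; answer radicand W^2 = 65/9
unnormalised second-form numerators: l = 0, m = 0, n = -55/18; L = l/sqrt(65/9), and similarly M = m/sqrt(W^2), N = n/sqrt(W^2)

Answer: L = 0, M = 0, N = -11*sqrt(65)/78


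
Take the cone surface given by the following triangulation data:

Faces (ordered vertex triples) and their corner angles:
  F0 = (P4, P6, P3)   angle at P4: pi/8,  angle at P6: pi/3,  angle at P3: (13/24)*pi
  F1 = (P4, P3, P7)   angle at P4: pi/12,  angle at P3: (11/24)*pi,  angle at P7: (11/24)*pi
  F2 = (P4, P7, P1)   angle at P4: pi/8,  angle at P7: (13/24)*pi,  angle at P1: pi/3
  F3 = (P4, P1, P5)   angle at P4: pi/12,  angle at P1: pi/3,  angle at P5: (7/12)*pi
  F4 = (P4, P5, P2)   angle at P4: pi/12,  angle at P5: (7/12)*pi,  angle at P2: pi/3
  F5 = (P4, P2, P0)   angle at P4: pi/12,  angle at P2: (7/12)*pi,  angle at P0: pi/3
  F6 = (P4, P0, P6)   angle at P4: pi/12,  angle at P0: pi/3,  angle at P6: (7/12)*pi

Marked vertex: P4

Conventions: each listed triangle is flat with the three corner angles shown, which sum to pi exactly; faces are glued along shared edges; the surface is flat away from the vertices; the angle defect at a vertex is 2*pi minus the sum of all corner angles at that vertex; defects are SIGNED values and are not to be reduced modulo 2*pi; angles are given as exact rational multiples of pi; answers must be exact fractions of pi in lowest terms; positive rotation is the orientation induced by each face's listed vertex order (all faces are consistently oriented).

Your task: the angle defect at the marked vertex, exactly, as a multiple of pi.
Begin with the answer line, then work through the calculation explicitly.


Answer: defect(P4) = (4/3)*pi

Sum of corner angles at P4: (2/3)*pi
defect = 2*pi - (2/3)*pi


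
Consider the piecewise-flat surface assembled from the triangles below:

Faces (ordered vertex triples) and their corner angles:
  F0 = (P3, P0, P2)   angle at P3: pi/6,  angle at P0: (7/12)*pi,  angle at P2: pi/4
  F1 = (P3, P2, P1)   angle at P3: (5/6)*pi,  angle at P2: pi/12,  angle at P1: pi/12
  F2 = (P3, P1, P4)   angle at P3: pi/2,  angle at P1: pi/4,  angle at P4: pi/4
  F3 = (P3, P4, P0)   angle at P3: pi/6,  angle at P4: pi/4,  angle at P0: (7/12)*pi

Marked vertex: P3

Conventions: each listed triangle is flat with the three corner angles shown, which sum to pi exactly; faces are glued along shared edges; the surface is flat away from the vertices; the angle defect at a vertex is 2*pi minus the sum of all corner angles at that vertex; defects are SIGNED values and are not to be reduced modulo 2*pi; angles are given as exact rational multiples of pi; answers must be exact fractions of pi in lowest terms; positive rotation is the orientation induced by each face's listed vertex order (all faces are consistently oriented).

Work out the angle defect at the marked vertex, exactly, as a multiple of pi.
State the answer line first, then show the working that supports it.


Answer: defect(P3) = pi/3

Sum of corner angles at P3: (5/3)*pi
defect = 2*pi - (5/3)*pi


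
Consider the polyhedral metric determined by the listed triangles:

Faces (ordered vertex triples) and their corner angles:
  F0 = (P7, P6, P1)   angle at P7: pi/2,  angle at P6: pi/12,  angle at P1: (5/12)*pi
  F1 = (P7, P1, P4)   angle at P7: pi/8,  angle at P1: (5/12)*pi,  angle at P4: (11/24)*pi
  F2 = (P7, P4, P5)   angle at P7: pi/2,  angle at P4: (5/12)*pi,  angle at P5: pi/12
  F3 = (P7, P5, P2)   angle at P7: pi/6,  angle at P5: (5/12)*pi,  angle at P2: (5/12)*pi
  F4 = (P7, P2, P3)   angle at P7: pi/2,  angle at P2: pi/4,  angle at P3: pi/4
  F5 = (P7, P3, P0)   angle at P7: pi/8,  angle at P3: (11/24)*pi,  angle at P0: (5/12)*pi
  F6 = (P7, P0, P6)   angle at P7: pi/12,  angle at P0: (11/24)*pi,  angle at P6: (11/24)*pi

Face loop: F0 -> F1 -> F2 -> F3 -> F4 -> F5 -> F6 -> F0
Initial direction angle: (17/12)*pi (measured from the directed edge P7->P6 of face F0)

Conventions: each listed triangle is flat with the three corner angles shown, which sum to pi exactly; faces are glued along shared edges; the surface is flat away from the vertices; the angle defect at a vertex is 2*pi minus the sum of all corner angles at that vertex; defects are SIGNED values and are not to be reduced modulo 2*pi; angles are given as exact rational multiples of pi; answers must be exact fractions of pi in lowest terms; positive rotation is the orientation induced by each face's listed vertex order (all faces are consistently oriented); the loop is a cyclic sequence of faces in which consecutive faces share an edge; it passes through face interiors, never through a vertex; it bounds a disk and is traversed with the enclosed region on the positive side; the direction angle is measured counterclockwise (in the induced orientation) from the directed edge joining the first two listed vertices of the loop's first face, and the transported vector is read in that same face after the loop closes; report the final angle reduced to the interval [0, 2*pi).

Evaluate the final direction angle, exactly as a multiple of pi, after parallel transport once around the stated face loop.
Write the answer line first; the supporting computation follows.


Answer: final direction angle = (17/12)*pi

enclosed vertex P7: corner angles sum to 2*pi, defect = 2*pi - 2*pi = 0
holonomy = initial angle + sum of enclosed defects (mod 2*pi), positive in the induced orientation
final angle = (17/12)*pi + 0 = (17/12)*pi (mod 2*pi)


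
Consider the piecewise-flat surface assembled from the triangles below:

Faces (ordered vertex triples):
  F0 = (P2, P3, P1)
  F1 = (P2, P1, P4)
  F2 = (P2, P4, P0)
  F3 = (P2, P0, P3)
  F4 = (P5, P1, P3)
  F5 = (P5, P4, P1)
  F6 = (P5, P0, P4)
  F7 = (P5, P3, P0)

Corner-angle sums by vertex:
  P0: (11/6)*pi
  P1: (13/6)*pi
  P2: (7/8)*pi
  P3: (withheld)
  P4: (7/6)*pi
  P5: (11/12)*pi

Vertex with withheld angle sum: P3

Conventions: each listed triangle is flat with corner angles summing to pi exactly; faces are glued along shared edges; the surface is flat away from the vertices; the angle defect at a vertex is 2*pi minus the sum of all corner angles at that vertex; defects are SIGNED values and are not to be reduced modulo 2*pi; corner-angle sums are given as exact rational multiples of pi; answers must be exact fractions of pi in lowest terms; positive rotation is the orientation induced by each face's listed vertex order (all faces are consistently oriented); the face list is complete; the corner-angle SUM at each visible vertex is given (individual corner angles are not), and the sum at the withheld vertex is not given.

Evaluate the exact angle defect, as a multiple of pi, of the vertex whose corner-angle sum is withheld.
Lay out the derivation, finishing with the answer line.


V = 6, E = 12, F = 8; chi = V - E + F = 2
Gauss-Bonnet: total defect = 2*pi*chi = 4*pi; visible defects sum to (73/24)*pi

Answer: defect(P3) = (23/24)*pi
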